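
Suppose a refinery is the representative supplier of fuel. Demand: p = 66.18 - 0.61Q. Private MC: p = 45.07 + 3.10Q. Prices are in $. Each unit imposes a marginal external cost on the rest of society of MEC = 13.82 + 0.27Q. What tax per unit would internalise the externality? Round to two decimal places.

Social marginal cost = private MC + MEC = 58.89 + 3.37Q.
Set SMC = demand: 58.89 + 3.37Q = 66.18 - 0.61Q → Q* = 1.8317.
The Pigouvian tax equals MEC at Q*: 13.82 + 0.27×1.8317 = 14.3146.

tax = $14.31 per unit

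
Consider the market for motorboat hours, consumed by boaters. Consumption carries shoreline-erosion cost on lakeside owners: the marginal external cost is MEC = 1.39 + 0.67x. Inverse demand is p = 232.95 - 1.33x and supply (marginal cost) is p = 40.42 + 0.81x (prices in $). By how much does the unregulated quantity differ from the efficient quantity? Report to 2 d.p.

Market equilibrium (private): 40.42 + 0.81x = 232.95 - 1.33x → x_m = 89.9673.
Social marginal benefit = demand − MEC = 231.56 - 2.00x.
Set SMB = MC: 231.56 - 2.00x = 40.42 + 0.81x → x* = 68.0214.
Gap = |89.9673 − 68.0214| = 21.9459.

21.95 units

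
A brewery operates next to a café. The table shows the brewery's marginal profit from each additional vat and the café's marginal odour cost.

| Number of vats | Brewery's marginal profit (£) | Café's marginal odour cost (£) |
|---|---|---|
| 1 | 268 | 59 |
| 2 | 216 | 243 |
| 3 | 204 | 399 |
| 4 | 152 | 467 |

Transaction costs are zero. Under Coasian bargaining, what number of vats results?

Bargaining reaches the level where marginal profit last exceeds marginal odour cost.
That holds through level 1 (268 ≥ 59) but not at 2 (216 < 243).

1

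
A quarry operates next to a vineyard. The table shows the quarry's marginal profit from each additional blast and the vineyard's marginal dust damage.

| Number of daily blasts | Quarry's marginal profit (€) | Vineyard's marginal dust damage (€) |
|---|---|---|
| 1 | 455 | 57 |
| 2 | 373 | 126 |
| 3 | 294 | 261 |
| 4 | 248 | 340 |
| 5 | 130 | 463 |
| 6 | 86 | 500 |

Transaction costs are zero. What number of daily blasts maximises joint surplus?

3

Bargaining reaches the level where marginal profit last exceeds marginal dust damage.
That holds through level 3 (294 ≥ 261) but not at 4 (248 < 340).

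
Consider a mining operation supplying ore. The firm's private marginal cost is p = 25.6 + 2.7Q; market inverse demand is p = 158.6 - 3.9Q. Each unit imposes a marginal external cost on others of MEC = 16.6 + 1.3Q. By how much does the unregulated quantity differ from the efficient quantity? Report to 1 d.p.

5.4 units

Market equilibrium (private): 25.6 + 2.7Q = 158.6 - 3.9Q → Q_m = 20.1515.
Social marginal cost = private MC + MEC = 42.2 + 4.0Q.
Set SMC = demand: 42.2 + 4.0Q = 158.6 - 3.9Q → Q* = 14.7342.
Gap = |20.1515 − 14.7342| = 5.4173.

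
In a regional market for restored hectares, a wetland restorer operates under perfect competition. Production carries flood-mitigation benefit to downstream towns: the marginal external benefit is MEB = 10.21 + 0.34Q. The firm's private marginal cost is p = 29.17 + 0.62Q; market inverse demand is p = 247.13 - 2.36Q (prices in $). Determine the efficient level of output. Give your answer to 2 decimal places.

Q* = 86.43

Social marginal cost = private MC − MEB = 18.96 + 0.28Q.
Set SMC = demand: 18.96 + 0.28Q = 247.13 - 2.36Q → Q* = 86.4280.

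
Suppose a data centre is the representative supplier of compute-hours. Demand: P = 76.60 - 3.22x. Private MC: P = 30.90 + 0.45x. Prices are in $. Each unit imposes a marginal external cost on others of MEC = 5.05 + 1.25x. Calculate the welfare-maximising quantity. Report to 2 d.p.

Social marginal cost = private MC + MEC = 35.95 + 1.70x.
Set SMC = demand: 35.95 + 1.70x = 76.60 - 3.22x → x* = 8.2622.

x* = 8.26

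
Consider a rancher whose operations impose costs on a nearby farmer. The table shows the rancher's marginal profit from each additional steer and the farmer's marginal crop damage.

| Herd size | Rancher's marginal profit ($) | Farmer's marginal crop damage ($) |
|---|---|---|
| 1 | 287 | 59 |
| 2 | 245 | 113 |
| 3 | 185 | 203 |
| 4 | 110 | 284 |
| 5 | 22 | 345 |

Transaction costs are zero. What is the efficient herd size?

Bargaining reaches the level where marginal profit last exceeds marginal crop damage.
That holds through level 2 (245 ≥ 113) but not at 3 (185 < 203).

2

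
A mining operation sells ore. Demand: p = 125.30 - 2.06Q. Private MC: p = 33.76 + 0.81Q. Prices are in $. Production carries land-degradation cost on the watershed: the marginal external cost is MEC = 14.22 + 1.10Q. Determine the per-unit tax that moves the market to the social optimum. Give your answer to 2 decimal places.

tax = $35.64 per unit

Social marginal cost = private MC + MEC = 47.98 + 1.91Q.
Set SMC = demand: 47.98 + 1.91Q = 125.30 - 2.06Q → Q* = 19.4761.
The Pigouvian tax equals MEC at Q*: 14.22 + 1.10×19.4761 = 35.6437.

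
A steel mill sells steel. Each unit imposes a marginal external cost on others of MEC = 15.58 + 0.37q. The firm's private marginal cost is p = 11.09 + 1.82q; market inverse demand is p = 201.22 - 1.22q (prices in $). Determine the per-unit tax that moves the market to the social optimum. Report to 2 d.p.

Social marginal cost = private MC + MEC = 26.67 + 2.19q.
Set SMC = demand: 26.67 + 2.19q = 201.22 - 1.22q → q* = 51.1877.
The Pigouvian tax equals MEC at q*: 15.58 + 0.37×51.1877 = 34.5194.

tax = $34.52 per unit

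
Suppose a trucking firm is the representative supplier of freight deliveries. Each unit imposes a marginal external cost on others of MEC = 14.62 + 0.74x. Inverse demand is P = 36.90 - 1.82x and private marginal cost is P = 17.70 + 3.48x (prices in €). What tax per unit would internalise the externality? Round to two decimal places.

tax = €15.18 per unit

Social marginal cost = private MC + MEC = 32.32 + 4.22x.
Set SMC = demand: 32.32 + 4.22x = 36.90 - 1.82x → x* = 0.7583.
The Pigouvian tax equals MEC at x*: 14.62 + 0.74×0.7583 = 15.1811.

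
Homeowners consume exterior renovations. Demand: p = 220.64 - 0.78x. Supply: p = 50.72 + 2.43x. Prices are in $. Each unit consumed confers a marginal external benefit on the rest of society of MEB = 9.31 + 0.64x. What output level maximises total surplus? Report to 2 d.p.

x* = 69.74

Social marginal benefit = demand + MEB = 229.95 - 0.14x.
Set SMB = MC: 229.95 - 0.14x = 50.72 + 2.43x → x* = 69.7393.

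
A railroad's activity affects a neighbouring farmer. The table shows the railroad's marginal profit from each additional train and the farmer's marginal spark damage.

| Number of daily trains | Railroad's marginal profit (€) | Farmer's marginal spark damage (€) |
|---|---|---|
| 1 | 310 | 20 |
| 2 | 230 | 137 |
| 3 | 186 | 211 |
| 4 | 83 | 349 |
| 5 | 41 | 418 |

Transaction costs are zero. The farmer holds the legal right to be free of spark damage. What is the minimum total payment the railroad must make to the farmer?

Efficient level: marginal profit ≥ marginal spark damage through level 2, so k* = 2.
With the farmer holding the right, the railroad must at least compensate total damage at k*: 20 + 137 = 157.

€157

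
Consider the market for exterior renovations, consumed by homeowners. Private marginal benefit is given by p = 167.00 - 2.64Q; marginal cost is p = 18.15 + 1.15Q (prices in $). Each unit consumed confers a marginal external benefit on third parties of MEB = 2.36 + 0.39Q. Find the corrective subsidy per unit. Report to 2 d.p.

Social marginal benefit = demand + MEB = 169.36 - 2.25Q.
Set SMB = MC: 169.36 - 2.25Q = 18.15 + 1.15Q → Q* = 44.4735.
The Pigouvian subsidy equals MEB at Q*: 2.36 + 0.39×44.4735 = 19.7047.

subsidy = $19.70 per unit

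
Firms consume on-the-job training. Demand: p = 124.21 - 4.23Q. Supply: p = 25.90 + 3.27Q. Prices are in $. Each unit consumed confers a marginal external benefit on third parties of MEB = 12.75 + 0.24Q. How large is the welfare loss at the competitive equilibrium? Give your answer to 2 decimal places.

Market equilibrium (private): 25.90 + 3.27Q = 124.21 - 4.23Q → Q_m = 13.1080.
Social marginal benefit = demand + MEB = 136.96 - 3.99Q.
Set SMB = MC: 136.96 - 3.99Q = 25.90 + 3.27Q → Q* = 15.2975.
Height of the DWL triangle at Q_m is SMB(Q_m) − MC(Q_m) = MEB(Q_m) = 15.8959.
DWL = ½ × 2.1895 × 15.8959 = 17.4020.

DWL = $17.40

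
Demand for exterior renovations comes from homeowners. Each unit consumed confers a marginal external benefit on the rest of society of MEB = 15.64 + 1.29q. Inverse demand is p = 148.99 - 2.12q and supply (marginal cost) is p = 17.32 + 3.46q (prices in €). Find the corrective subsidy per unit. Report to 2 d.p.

subsidy = €59.94 per unit

Social marginal benefit = demand + MEB = 164.63 - 0.83q.
Set SMB = MC: 164.63 - 0.83q = 17.32 + 3.46q → q* = 34.3380.
The Pigouvian subsidy equals MEB at q*: 15.64 + 1.29×34.3380 = 59.9360.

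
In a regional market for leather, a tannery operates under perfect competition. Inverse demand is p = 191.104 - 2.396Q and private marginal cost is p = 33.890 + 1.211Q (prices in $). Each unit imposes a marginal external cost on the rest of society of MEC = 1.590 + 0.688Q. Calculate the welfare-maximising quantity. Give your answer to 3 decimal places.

Social marginal cost = private MC + MEC = 35.480 + 1.899Q.
Set SMC = demand: 35.480 + 1.899Q = 191.104 - 2.396Q → Q* = 36.2338.

Q* = 36.234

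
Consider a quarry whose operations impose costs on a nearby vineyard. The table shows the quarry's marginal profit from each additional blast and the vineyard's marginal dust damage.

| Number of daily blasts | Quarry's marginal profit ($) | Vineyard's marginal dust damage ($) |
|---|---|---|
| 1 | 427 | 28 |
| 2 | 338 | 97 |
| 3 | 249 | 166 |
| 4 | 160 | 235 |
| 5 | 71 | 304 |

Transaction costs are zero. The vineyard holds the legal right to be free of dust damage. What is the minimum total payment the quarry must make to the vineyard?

Efficient level: marginal profit ≥ marginal dust damage through level 3, so k* = 3.
With the vineyard holding the right, the quarry must at least compensate total damage at k*: 28 + 97 + 166 = 291.

$291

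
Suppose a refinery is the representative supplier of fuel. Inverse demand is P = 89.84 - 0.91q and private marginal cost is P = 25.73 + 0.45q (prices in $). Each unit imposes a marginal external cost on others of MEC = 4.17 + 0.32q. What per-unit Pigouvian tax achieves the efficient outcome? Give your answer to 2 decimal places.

tax = $15.59 per unit

Social marginal cost = private MC + MEC = 29.90 + 0.77q.
Set SMC = demand: 29.90 + 0.77q = 89.84 - 0.91q → q* = 35.6786.
The Pigouvian tax equals MEC at q*: 4.17 + 0.32×35.6786 = 15.5872.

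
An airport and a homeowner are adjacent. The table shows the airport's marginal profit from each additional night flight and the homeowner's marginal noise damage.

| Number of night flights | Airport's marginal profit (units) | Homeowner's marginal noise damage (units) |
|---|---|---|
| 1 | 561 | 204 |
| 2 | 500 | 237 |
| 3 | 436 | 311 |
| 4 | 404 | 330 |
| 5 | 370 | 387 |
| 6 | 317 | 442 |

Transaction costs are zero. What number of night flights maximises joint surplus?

Bargaining reaches the level where marginal profit last exceeds marginal noise damage.
That holds through level 4 (404 ≥ 330) but not at 5 (370 < 387).

4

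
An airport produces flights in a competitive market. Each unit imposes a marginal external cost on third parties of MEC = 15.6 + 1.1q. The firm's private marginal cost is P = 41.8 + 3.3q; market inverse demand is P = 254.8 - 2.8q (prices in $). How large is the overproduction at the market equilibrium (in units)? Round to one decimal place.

Market equilibrium (private): 41.8 + 3.3q = 254.8 - 2.8q → q_m = 34.9180.
Social marginal cost = private MC + MEC = 57.4 + 4.4q.
Set SMC = demand: 57.4 + 4.4q = 254.8 - 2.8q → q* = 27.4167.
Gap = |34.9180 − 27.4167| = 7.5013.

7.5 units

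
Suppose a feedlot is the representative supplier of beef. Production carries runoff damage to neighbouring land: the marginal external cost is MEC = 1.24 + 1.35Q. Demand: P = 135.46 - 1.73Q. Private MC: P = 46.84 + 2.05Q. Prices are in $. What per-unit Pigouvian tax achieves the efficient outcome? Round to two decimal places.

tax = $24.23 per unit

Social marginal cost = private MC + MEC = 48.08 + 3.40Q.
Set SMC = demand: 48.08 + 3.40Q = 135.46 - 1.73Q → Q* = 17.0331.
The Pigouvian tax equals MEC at Q*: 1.24 + 1.35×17.0331 = 24.2347.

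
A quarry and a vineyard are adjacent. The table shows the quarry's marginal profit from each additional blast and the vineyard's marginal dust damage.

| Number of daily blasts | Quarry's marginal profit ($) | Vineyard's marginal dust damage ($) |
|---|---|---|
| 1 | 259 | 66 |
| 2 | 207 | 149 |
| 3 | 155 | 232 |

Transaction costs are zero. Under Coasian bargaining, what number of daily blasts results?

2

Bargaining reaches the level where marginal profit last exceeds marginal dust damage.
That holds through level 2 (207 ≥ 149) but not at 3 (155 < 232).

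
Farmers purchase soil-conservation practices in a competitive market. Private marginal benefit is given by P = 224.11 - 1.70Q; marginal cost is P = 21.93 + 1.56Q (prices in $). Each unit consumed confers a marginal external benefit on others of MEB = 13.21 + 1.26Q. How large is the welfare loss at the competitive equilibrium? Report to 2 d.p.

Market equilibrium (private): 21.93 + 1.56Q = 224.11 - 1.70Q → Q_m = 62.0184.
Social marginal benefit = demand + MEB = 237.32 - 0.44Q.
Set SMB = MC: 237.32 - 0.44Q = 21.93 + 1.56Q → Q* = 107.6950.
Height of the DWL triangle at Q_m is SMB(Q_m) − MC(Q_m) = MEB(Q_m) = 91.3532.
DWL = ½ × 45.6766 × 91.3532 = 2086.3518.

DWL = $2086.35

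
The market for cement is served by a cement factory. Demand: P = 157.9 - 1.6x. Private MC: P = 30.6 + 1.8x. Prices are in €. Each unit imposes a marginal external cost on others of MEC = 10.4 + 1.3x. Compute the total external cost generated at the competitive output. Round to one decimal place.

Market equilibrium (private): 30.6 + 1.8x = 157.9 - 1.6x → x_m = 37.4412.
Total external cost = ∫₀^{x_m} (10.4 + 1.3x) dx = 10.4×37.4412 + ½×1.3×37.4412² = 1300.5867.

€1300.6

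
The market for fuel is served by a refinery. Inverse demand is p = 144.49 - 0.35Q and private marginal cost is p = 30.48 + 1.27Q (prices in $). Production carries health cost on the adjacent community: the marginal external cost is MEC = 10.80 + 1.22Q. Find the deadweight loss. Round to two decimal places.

DWL = $1644.90

Market equilibrium (private): 30.48 + 1.27Q = 144.49 - 0.35Q → Q_m = 70.3765.
Social marginal cost = private MC + MEC = 41.28 + 2.49Q.
Set SMC = demand: 41.28 + 2.49Q = 144.49 - 0.35Q → Q* = 36.3415.
The loss is the area between SMC and demand from Q* to Q_m; with linear curves that's a triangle of height MEC(Q_m).
DWL = ½ × 34.0350 × 96.6594 = 1644.9013.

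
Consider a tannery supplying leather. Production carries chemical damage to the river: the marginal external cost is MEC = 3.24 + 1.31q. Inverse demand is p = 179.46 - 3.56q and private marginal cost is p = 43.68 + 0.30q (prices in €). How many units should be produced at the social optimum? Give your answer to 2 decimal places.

Social marginal cost = private MC + MEC = 46.92 + 1.61q.
Set SMC = demand: 46.92 + 1.61q = 179.46 - 3.56q → q* = 25.6364.

q* = 25.64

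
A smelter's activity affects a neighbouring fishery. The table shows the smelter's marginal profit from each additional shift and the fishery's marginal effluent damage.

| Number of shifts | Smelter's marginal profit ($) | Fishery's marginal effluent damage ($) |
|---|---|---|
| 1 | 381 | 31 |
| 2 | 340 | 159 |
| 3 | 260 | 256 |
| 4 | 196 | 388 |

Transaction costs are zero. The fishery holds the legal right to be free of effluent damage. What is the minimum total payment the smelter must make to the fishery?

Efficient level: marginal profit ≥ marginal effluent damage through level 3, so k* = 3.
With the fishery holding the right, the smelter must at least compensate total damage at k*: 31 + 159 + 256 = 446.

$446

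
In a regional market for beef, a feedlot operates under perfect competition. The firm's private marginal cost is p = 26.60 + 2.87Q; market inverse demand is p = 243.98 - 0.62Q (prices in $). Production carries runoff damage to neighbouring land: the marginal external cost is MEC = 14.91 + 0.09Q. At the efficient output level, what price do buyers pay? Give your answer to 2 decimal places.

Social marginal cost = private MC + MEC = 41.51 + 2.96Q.
Set SMC = demand: 41.51 + 2.96Q = 243.98 - 0.62Q → Q* = 56.5559.
Consumer price on the demand curve at Q*: 243.98 − 0.62×56.5559 = 208.9153.

P = $208.92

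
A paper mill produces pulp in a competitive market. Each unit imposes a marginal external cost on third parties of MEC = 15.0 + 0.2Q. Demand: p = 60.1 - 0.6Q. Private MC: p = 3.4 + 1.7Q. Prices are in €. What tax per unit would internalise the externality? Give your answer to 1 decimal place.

tax = €18.3 per unit

Social marginal cost = private MC + MEC = 18.4 + 1.9Q.
Set SMC = demand: 18.4 + 1.9Q = 60.1 - 0.6Q → Q* = 16.6800.
The Pigouvian tax equals MEC at Q*: 15.0 + 0.2×16.6800 = 18.3360.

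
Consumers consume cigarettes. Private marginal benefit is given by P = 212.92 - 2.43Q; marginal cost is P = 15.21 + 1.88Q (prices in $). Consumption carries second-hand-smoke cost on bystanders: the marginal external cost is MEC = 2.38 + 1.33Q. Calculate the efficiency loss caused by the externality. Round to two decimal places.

DWL = $356.23

Market equilibrium (private): 15.21 + 1.88Q = 212.92 - 2.43Q → Q_m = 45.8724.
Social marginal benefit = demand − MEC = 210.54 - 3.76Q.
Set SMB = MC: 210.54 - 3.76Q = 15.21 + 1.88Q → Q* = 34.6330.
Height of the DWL triangle at Q_m is MC(Q_m) − SMB(Q_m) = MEC(Q_m) = 63.3903.
DWL = ½ × 11.2394 × 63.3903 = 356.2345.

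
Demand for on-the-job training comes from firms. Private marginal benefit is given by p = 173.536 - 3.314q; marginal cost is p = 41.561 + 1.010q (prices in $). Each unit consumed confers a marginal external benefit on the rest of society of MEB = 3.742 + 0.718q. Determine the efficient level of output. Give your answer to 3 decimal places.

Social marginal benefit = demand + MEB = 177.278 - 2.596q.
Set SMB = MC: 177.278 - 2.596q = 41.561 + 1.010q → q* = 37.6364.

q* = 37.636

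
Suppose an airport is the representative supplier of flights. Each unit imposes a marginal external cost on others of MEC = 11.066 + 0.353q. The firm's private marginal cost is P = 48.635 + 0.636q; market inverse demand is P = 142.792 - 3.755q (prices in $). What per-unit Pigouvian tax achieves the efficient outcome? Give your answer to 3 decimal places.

Social marginal cost = private MC + MEC = 59.701 + 0.989q.
Set SMC = demand: 59.701 + 0.989q = 142.792 - 3.755q → q* = 17.5150.
The Pigouvian tax equals MEC at q*: 11.066 + 0.353×17.5150 = 17.2488.

tax = $17.249 per unit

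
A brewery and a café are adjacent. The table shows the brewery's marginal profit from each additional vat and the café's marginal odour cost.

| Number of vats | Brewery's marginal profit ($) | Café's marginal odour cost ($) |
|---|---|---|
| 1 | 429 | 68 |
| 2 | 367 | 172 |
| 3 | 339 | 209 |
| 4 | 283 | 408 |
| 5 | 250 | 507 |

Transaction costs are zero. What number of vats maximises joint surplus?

Bargaining reaches the level where marginal profit last exceeds marginal odour cost.
That holds through level 3 (339 ≥ 209) but not at 4 (283 < 408).

3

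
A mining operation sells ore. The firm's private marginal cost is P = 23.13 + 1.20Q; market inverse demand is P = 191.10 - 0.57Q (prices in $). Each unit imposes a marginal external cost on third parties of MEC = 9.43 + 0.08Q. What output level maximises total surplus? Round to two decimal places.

Social marginal cost = private MC + MEC = 32.56 + 1.28Q.
Set SMC = demand: 32.56 + 1.28Q = 191.10 - 0.57Q → Q* = 85.6973.

Q* = 85.70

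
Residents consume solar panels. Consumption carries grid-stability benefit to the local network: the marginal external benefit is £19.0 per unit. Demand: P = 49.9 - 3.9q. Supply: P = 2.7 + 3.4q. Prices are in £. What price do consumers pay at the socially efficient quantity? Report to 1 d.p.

Social marginal benefit = demand + MEB = 68.9 - 3.9q.
Set SMB = MC: 68.9 - 3.9q = 2.7 + 3.4q → q* = 9.0685.
Consumer price on the demand curve at q*: 49.9 − 3.9×9.0685 = 14.5329.

P = £14.5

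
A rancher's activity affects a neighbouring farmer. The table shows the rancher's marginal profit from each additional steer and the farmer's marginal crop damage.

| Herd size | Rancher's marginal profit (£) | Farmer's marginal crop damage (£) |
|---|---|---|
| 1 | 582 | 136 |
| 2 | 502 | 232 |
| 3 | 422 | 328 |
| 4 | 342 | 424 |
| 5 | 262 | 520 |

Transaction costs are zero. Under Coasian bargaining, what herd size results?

3

Bargaining reaches the level where marginal profit last exceeds marginal crop damage.
That holds through level 3 (422 ≥ 328) but not at 4 (342 < 424).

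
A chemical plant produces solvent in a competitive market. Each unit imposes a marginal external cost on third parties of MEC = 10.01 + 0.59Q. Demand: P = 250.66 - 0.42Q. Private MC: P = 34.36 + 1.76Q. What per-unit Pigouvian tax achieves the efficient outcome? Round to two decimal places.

tax = 53.95 per unit

Social marginal cost = private MC + MEC = 44.37 + 2.35Q.
Set SMC = demand: 44.37 + 2.35Q = 250.66 - 0.42Q → Q* = 74.4729.
The Pigouvian tax equals MEC at Q*: 10.01 + 0.59×74.4729 = 53.9490.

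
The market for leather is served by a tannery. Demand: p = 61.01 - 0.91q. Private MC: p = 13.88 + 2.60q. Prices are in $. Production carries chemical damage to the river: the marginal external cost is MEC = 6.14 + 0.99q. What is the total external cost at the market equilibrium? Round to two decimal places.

Market equilibrium (private): 13.88 + 2.60q = 61.01 - 0.91q → q_m = 13.4274.
Total external cost = ∫₀^{q_m} (6.14 + 0.99q) dq = 6.14×13.4274 + ½×0.99×13.4274² = 171.6903.

$171.69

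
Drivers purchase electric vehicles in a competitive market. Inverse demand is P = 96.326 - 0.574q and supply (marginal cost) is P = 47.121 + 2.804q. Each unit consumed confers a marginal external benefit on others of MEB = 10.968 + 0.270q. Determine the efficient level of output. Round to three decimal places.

q* = 19.361

Social marginal benefit = demand + MEB = 107.294 - 0.304q.
Set SMB = MC: 107.294 - 0.304q = 47.121 + 2.804q → q* = 19.3607.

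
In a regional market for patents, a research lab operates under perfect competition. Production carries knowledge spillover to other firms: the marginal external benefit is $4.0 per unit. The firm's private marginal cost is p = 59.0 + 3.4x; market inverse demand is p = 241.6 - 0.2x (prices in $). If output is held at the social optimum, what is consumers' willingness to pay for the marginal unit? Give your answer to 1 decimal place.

Social marginal cost = private MC − MEB = 55.0 + 3.4x.
Set SMC = demand: 55.0 + 3.4x = 241.6 - 0.2x → x* = 51.8333.
Consumer price on the demand curve at x*: 241.6 − 0.2×51.8333 = 231.2333.

P = $231.2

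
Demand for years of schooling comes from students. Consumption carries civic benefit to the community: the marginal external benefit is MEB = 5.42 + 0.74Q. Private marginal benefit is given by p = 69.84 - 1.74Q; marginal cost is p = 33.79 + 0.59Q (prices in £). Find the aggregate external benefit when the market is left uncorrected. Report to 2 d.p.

£172.43

Market equilibrium (private): 33.79 + 0.59Q = 69.84 - 1.74Q → Q_m = 15.4721.
Total external benefit = ∫₀^{Q_m} (5.42 + 0.74Q) dQ = 5.42×15.4721 + ½×0.74×15.4721² = 172.4316.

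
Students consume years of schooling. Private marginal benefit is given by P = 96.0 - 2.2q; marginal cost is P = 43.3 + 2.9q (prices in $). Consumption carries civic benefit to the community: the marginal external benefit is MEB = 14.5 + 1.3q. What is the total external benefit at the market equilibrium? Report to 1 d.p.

Market equilibrium (private): 43.3 + 2.9q = 96.0 - 2.2q → q_m = 10.3333.
Total external benefit = ∫₀^{q_m} (14.5 + 1.3q) dq = 14.5×10.3333 + ½×1.3×10.3333² = 219.2380.

$219.2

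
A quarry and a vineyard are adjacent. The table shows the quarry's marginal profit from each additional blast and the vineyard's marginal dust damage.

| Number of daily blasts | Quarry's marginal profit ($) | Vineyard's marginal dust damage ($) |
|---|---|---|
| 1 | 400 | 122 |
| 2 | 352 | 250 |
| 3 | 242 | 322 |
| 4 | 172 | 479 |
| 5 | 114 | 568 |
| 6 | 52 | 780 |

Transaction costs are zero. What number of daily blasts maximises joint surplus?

Bargaining reaches the level where marginal profit last exceeds marginal dust damage.
That holds through level 2 (352 ≥ 250) but not at 3 (242 < 322).

2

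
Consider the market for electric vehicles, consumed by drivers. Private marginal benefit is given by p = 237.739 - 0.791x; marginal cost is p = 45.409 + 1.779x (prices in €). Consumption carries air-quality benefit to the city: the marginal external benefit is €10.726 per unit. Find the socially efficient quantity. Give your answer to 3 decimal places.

Social marginal benefit = demand + MEB = 248.465 - 0.791x.
Set SMB = MC: 248.465 - 0.791x = 45.409 + 1.779x → x* = 79.0101.

x* = 79.010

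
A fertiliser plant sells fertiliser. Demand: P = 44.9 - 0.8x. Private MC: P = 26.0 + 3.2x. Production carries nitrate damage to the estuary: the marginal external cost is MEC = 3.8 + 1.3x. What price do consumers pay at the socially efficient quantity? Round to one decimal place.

Social marginal cost = private MC + MEC = 29.8 + 4.5x.
Set SMC = demand: 29.8 + 4.5x = 44.9 - 0.8x → x* = 2.8491.
Consumer price on the demand curve at x*: 44.9 − 0.8×2.8491 = 42.6207.

P = 42.6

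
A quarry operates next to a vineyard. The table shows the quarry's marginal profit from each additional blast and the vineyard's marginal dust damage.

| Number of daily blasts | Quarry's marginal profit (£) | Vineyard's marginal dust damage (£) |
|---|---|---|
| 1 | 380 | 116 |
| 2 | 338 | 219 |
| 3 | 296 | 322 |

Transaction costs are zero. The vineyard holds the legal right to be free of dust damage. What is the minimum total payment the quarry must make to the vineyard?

Efficient level: marginal profit ≥ marginal dust damage through level 2, so k* = 2.
With the vineyard holding the right, the quarry must at least compensate total damage at k*: 116 + 219 = 335.

£335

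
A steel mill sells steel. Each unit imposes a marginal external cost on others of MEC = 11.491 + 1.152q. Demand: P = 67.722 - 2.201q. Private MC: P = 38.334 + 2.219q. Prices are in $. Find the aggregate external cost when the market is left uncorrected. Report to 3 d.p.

$101.866

Market equilibrium (private): 38.334 + 2.219q = 67.722 - 2.201q → q_m = 6.6489.
Total external cost = ∫₀^{q_m} (11.491 + 1.152q) dq = 11.491×6.6489 + ½×1.152×6.6489² = 101.8662.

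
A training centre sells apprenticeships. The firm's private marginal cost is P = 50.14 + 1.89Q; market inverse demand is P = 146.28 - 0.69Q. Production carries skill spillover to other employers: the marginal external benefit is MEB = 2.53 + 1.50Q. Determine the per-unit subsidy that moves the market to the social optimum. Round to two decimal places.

subsidy = 139.57 per unit

Social marginal cost = private MC − MEB = 47.61 + 0.39Q.
Set SMC = demand: 47.61 + 0.39Q = 146.28 - 0.69Q → Q* = 91.3611.
The Pigouvian subsidy equals MEB at Q*: 2.53 + 1.50×91.3611 = 139.5717.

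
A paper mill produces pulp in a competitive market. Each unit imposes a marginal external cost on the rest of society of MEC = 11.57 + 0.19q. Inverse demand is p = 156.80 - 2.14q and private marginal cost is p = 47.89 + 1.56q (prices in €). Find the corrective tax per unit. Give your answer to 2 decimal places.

Social marginal cost = private MC + MEC = 59.46 + 1.75q.
Set SMC = demand: 59.46 + 1.75q = 156.80 - 2.14q → q* = 25.0231.
The Pigouvian tax equals MEC at q*: 11.57 + 0.19×25.0231 = 16.3244.

tax = €16.32 per unit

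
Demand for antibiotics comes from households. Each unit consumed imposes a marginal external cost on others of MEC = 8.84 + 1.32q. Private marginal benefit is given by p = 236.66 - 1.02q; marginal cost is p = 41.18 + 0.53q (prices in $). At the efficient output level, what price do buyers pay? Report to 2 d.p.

Social marginal benefit = demand − MEC = 227.82 - 2.34q.
Set SMB = MC: 227.82 - 2.34q = 41.18 + 0.53q → q* = 65.0314.
Consumer price on the demand curve at q*: 236.66 − 1.02×65.0314 = 170.3280.

P = $170.33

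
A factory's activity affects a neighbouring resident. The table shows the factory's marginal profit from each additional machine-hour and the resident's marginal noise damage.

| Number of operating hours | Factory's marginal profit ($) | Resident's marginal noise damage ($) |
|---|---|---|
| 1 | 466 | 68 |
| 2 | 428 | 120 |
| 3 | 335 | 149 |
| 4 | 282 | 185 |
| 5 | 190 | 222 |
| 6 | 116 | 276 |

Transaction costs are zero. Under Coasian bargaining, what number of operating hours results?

4

Bargaining reaches the level where marginal profit last exceeds marginal noise damage.
That holds through level 4 (282 ≥ 185) but not at 5 (190 < 222).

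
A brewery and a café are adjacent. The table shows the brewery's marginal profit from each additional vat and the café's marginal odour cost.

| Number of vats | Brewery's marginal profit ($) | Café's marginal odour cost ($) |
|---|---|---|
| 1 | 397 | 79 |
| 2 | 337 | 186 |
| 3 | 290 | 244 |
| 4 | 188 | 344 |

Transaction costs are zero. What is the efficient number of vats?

3

Bargaining reaches the level where marginal profit last exceeds marginal odour cost.
That holds through level 3 (290 ≥ 244) but not at 4 (188 < 344).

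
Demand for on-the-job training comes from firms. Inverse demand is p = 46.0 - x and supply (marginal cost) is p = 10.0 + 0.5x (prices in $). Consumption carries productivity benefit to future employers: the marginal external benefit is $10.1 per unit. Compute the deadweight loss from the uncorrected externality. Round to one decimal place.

DWL = $34.0

Market equilibrium (private): 10.0 + 0.5x = 46.0 - x → x_m = 24.0000.
Social marginal benefit = demand + MEB = 56.1 - x.
Set SMB = MC: 56.1 - x = 10.0 + 0.5x → x* = 30.7333.
Between x* and x_m the wedge SMB − MC runs linearly from 0 to MEB(x_m), so the loss is a triangle.
DWL = ½ × 6.7333 × 10.1000 = 34.0032.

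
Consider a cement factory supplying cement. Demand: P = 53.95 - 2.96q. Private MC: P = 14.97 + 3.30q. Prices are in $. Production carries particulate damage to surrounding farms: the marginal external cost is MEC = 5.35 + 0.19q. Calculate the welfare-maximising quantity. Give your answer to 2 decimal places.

Social marginal cost = private MC + MEC = 20.32 + 3.49q.
Set SMC = demand: 20.32 + 3.49q = 53.95 - 2.96q → q* = 5.2140.

q* = 5.21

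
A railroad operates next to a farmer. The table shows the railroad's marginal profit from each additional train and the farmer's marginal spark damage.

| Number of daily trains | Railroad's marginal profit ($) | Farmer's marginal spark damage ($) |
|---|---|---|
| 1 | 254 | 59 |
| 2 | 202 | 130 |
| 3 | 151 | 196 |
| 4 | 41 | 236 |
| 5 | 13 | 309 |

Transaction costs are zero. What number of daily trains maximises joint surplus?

2

Bargaining reaches the level where marginal profit last exceeds marginal spark damage.
That holds through level 2 (202 ≥ 130) but not at 3 (151 < 196).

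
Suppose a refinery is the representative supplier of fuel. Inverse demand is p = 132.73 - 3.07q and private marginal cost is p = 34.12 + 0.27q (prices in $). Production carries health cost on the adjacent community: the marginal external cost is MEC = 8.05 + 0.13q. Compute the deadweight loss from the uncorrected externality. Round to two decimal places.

Market equilibrium (private): 34.12 + 0.27q = 132.73 - 3.07q → q_m = 29.5240.
Social marginal cost = private MC + MEC = 42.17 + 0.40q.
Set SMC = demand: 42.17 + 0.40q = 132.73 - 3.07q → q* = 26.0980.
Between q* and q_m the wedge SMC − demand runs linearly from 0 to MEC(q_m), so the loss is a triangle.
DWL = ½ × 3.4260 × 11.8881 = 20.3643.

DWL = $20.36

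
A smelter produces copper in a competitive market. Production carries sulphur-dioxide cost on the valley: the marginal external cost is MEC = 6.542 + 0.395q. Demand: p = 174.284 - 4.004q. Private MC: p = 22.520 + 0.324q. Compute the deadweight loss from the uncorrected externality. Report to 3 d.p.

Market equilibrium (private): 22.520 + 0.324q = 174.284 - 4.004q → q_m = 35.0656.
Social marginal cost = private MC + MEC = 29.062 + 0.719q.
Set SMC = demand: 29.062 + 0.719q = 174.284 - 4.004q → q* = 30.7478.
The loss is the area between SMC and demand from q* to q_m; with linear curves that's a triangle of height MEC(q_m).
DWL = ½ × 4.3178 × 20.3929 = 44.0262.

DWL = 44.026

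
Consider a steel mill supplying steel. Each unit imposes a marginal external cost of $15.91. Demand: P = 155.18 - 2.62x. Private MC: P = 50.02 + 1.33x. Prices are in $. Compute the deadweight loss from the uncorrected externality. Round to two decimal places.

Market equilibrium (private): 50.02 + 1.33x = 155.18 - 2.62x → x_m = 26.6228.
Social marginal cost = private MC + MEC = 65.93 + 1.33x.
Set SMC = demand: 65.93 + 1.33x = 155.18 - 2.62x → x* = 22.5949.
Height of the DWL triangle at x_m is SMC(x_m) − demand(x_m) = MEC(x_m) = 15.9100.
DWL = ½ × 4.0279 × 15.9100 = 32.0419.

DWL = $32.04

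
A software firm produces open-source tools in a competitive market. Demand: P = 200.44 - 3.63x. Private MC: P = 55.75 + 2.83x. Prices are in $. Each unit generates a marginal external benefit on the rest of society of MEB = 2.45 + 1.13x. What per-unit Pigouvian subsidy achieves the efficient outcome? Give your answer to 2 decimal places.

Social marginal cost = private MC − MEB = 53.30 + 1.70x.
Set SMC = demand: 53.30 + 1.70x = 200.44 - 3.63x → x* = 27.6060.
The Pigouvian subsidy equals MEB at x*: 2.45 + 1.13×27.6060 = 33.6448.

subsidy = $33.64 per unit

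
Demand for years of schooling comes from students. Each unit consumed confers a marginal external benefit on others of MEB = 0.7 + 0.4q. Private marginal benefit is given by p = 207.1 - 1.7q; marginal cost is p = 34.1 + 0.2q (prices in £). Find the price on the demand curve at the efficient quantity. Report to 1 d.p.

Social marginal benefit = demand + MEB = 207.8 - 1.3q.
Set SMB = MC: 207.8 - 1.3q = 34.1 + 0.2q → q* = 115.8000.
Consumer price on the demand curve at q*: 207.1 − 1.7×115.8000 = 10.2400.

P = £10.2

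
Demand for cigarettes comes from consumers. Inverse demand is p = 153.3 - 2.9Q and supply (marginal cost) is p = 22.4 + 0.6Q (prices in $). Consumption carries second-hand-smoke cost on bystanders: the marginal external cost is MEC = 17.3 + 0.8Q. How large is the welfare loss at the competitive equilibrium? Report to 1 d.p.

DWL = $259.3

Market equilibrium (private): 22.4 + 0.6Q = 153.3 - 2.9Q → Q_m = 37.4000.
Social marginal benefit = demand − MEC = 136.0 - 3.7Q.
Set SMB = MC: 136.0 - 3.7Q = 22.4 + 0.6Q → Q* = 26.4186.
Height of the DWL triangle at Q_m is MC(Q_m) − SMB(Q_m) = MEC(Q_m) = 47.2200.
DWL = ½ × 10.9814 × 47.2200 = 259.2709.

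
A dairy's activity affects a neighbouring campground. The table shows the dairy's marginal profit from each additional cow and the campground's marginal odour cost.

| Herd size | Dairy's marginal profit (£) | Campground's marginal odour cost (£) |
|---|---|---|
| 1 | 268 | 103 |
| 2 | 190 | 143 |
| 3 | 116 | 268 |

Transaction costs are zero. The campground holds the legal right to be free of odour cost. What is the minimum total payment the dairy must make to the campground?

£246

Efficient level: marginal profit ≥ marginal odour cost through level 2, so k* = 2.
With the campground holding the right, the dairy must at least compensate total damage at k*: 103 + 143 = 246.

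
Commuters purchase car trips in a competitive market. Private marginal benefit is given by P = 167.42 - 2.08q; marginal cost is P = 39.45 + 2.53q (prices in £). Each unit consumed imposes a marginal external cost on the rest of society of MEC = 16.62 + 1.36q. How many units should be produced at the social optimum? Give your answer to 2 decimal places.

Social marginal benefit = demand − MEC = 150.80 - 3.44q.
Set SMB = MC: 150.80 - 3.44q = 39.45 + 2.53q → q* = 18.6516.

q* = 18.65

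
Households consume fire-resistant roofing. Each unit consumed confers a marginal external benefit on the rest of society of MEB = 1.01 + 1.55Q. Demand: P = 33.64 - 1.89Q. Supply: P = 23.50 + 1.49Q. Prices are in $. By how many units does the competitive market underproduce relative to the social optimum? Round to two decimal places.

3.09 units

Market equilibrium (private): 23.50 + 1.49Q = 33.64 - 1.89Q → Q_m = 3.0000.
Social marginal benefit = demand + MEB = 34.65 - 0.34Q.
Set SMB = MC: 34.65 - 0.34Q = 23.50 + 1.49Q → Q* = 6.0929.
Gap = |3.0000 − 6.0929| = 3.0929.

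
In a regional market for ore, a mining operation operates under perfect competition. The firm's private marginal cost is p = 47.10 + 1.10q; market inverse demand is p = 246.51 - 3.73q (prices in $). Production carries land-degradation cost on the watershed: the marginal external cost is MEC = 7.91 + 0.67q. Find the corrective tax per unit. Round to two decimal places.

tax = $31.24 per unit

Social marginal cost = private MC + MEC = 55.01 + 1.77q.
Set SMC = demand: 55.01 + 1.77q = 246.51 - 3.73q → q* = 34.8182.
The Pigouvian tax equals MEC at q*: 7.91 + 0.67×34.8182 = 31.2382.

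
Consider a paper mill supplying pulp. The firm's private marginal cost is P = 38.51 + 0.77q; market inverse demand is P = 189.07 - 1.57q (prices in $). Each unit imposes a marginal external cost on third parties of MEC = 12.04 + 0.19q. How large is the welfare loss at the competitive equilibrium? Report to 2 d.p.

Market equilibrium (private): 38.51 + 0.77q = 189.07 - 1.57q → q_m = 64.3419.
Social marginal cost = private MC + MEC = 50.55 + 0.96q.
Set SMC = demand: 50.55 + 0.96q = 189.07 - 1.57q → q* = 54.7510.
Between q* and q_m the wedge SMC − demand runs linearly from 0 to MEC(q_m), so the loss is a triangle.
DWL = ½ × 9.5909 × 24.2650 = 116.3616.

DWL = $116.36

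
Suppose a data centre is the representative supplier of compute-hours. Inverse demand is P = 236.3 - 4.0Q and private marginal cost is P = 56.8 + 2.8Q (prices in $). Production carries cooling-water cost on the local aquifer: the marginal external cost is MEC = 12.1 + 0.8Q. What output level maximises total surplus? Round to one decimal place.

Social marginal cost = private MC + MEC = 68.9 + 3.6Q.
Set SMC = demand: 68.9 + 3.6Q = 236.3 - 4.0Q → Q* = 22.0263.

Q* = 22.0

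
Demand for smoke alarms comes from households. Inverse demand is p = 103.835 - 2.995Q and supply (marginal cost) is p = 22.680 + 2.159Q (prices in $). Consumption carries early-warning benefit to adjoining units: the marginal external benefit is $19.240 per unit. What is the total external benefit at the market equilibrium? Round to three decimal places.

$302.953

Market equilibrium (private): 22.680 + 2.159Q = 103.835 - 2.995Q → Q_m = 15.7460.
Total external benefit = MEB × Q_m = 19.240 × 15.7460 = 302.9530.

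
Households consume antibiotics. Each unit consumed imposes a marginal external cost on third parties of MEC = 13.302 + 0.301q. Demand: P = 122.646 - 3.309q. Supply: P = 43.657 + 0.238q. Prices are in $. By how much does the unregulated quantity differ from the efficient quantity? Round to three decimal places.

5.199 units

Market equilibrium (private): 43.657 + 0.238q = 122.646 - 3.309q → q_m = 22.2692.
Social marginal benefit = demand − MEC = 109.344 - 3.610q.
Set SMB = MC: 109.344 - 3.610q = 43.657 + 0.238q → q* = 17.0704.
Gap = |22.2692 − 17.0704| = 5.1988.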